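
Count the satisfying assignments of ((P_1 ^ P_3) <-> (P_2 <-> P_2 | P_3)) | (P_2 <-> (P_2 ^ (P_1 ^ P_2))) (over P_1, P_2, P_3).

P_1  P_2  P_3     (P_1 ^ P_3)  (P_2 | P_3)  (P_2 <-> (P_2 | P_3))  (P_1 ^ P_2)  (P_2 ^ (P_1 ^ P_2))  φ
 F    F    F           F            F                 T                 F                F           T
 F    F    T           T            T                 F                 F                F           T
 F    T    F           F            T                 T                 T                F           F
 F    T    T           T            T                 T                 T                F           T
 T    F    F           T            F                 T                 T                T           T
 T    F    T           F            T                 F                 T                T           T
 T    T    F           T            T                 T                 F                T           T
 T    T    T           F            T                 T                 F                T           T
The formula is true on 7 of the 8 rows.

7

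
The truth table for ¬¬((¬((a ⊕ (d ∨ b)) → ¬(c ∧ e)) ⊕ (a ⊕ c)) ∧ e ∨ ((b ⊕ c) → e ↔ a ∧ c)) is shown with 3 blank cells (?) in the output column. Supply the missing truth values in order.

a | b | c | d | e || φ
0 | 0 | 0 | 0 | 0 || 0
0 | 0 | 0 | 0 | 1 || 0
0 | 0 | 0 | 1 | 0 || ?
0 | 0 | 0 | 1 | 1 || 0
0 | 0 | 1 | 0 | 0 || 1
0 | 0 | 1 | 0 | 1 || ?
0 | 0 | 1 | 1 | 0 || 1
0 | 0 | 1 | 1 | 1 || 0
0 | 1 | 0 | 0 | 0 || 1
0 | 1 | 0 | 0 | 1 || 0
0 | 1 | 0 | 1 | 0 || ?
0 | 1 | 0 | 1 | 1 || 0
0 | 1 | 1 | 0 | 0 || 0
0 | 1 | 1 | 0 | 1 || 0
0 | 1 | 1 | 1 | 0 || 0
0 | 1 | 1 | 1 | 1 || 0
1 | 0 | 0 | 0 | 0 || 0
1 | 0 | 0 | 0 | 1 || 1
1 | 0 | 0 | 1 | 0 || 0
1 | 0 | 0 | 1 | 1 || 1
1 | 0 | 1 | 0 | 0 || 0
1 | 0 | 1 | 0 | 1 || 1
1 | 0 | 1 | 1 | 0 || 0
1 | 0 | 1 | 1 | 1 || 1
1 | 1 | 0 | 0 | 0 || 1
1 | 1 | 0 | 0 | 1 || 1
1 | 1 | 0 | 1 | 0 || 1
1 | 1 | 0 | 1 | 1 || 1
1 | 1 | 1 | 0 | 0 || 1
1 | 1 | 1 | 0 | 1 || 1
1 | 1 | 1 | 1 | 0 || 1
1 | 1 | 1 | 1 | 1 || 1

Row a=0, b=0, c=0, d=1, e=0: ((¬((a ⊕ (d ∨ b)) → ¬(c ∧ e)) ⊕ (a ⊕ c)) ∧ e ∨ ((b ⊕ c) → e ↔ a ∧ c)) = 0, ¬((¬((a ⊕ (d ∨ b)) → ¬(c ∧ e)) ⊕ (a ⊕ c)) ∧ e ∨ ((b ⊕ c) → e ↔ a ∧ c)) = 1, so the formula = 0.
Row a=0, b=0, c=1, d=0, e=1: ((¬((a ⊕ (d ∨ b)) → ¬(c ∧ e)) ⊕ (a ⊕ c)) ∧ e ∨ ((b ⊕ c) → e ↔ a ∧ c)) = 1, ¬((¬((a ⊕ (d ∨ b)) → ¬(c ∧ e)) ⊕ (a ⊕ c)) ∧ e ∨ ((b ⊕ c) → e ↔ a ∧ c)) = 0, so the formula = 1.
Row a=0, b=1, c=0, d=1, e=0: ((¬((a ⊕ (d ∨ b)) → ¬(c ∧ e)) ⊕ (a ⊕ c)) ∧ e ∨ ((b ⊕ c) → e ↔ a ∧ c)) = 1, ¬((¬((a ⊕ (d ∨ b)) → ¬(c ∧ e)) ⊕ (a ⊕ c)) ∧ e ∨ ((b ⊕ c) → e ↔ a ∧ c)) = 0, so the formula = 1.

0, 1, 1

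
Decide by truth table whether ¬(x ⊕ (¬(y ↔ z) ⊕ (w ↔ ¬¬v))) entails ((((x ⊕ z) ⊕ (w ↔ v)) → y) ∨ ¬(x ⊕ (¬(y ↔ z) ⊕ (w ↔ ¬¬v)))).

yes

x  y  z  w  v  |  φ  ψ
1  1  1  1  1  |  1  1
1  1  1  1  0  |  0  1
1  1  1  0  1  |  0  1
1  1  1  0  0  |  1  1
1  1  0  1  1  |  0  1
1  1  0  1  0  |  1  1
1  1  0  0  1  |  1  1
1  1  0  0  0  |  0  1
1  0  1  1  1  |  0  0
1  0  1  1  0  |  1  1
1  0  1  0  1  |  1  1
1  0  1  0  0  |  0  0
1  0  0  1  1  |  1  1
1  0  0  1  0  |  0  0
1  0  0  0  1  |  0  0
1  0  0  0  0  |  1  1
0  1  1  1  1  |  0  1
0  1  1  1  0  |  1  1
0  1  1  0  1  |  1  1
0  1  1  0  0  |  0  1
0  1  0  1  1  |  1  1
0  1  0  1  0  |  0  1
0  1  0  0  1  |  0  1
0  1  0  0  0  |  1  1
0  0  1  1  1  |  1  1
0  0  1  1  0  |  0  0
0  0  1  0  1  |  0  0
0  0  1  0  0  |  1  1
0  0  0  1  1  |  0  0
0  0  0  1  0  |  1  1
0  0  0  0  1  |  1  1
0  0  0  0  0  |  0  0
In every row where φ is true, ψ is also true, so φ ⊨ ψ.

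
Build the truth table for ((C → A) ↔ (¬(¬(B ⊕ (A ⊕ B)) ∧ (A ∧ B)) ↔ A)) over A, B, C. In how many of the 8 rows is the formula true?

6

A | B | C || (C → A) | (A ⊕ B) | (B ⊕ (A ⊕ B)) | ¬(B ⊕ (A ⊕ B)) | (A ∧ B) | (¬(B ⊕ (A ⊕ B)) ∧ (A ∧ B)) | ¬(¬(B ⊕ (A ⊕ B)) ∧ (A ∧ B)) | φ
F | F | F ||    T    |    F    |       F       |       T        |    F    |             F              |              T              | F
F | F | T ||    F    |    F    |       F       |       T        |    F    |             F              |              T              | T
F | T | F ||    T    |    T    |       F       |       T        |    F    |             F              |              T              | F
F | T | T ||    F    |    T    |       F       |       T        |    F    |             F              |              T              | T
T | F | F ||    T    |    T    |       T       |       F        |    F    |             F              |              T              | T
T | F | T ||    T    |    T    |       T       |       F        |    F    |             F              |              T              | T
T | T | F ||    T    |    F    |       T       |       F        |    T    |             F              |              T              | T
T | T | T ||    T    |    F    |       T       |       F        |    T    |             F              |              T              | T
The formula is true on 6 of the 8 rows.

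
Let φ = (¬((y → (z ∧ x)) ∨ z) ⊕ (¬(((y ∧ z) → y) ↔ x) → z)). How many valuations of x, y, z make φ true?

x  y  z  |  φ
T  T  T  |  T
T  T  F  |  F
T  F  T  |  T
T  F  F  |  T
F  T  T  |  T
F  T  F  |  T
F  F  T  |  T
F  F  F  |  F
The formula is true on 6 of the 8 rows.

6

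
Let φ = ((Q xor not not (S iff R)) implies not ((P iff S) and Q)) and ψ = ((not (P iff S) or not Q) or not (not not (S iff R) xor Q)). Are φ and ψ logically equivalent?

P  Q  R  S  |  φ  ψ
F  F  F  F  |  T  T
F  F  F  T  |  T  T
F  F  T  F  |  T  T
F  F  T  T  |  T  T
F  T  F  F  |  T  T
F  T  F  T  |  T  T
F  T  T  F  |  F  F
F  T  T  T  |  T  T
T  F  F  F  |  T  T
T  F  F  T  |  T  T
T  F  T  F  |  T  T
T  F  T  T  |  T  T
T  T  F  F  |  T  T
T  T  F  T  |  F  F
T  T  T  F  |  T  T
T  T  T  T  |  T  T
The columns for φ and ψ agree on every row, so they are logically equivalent.

equivalent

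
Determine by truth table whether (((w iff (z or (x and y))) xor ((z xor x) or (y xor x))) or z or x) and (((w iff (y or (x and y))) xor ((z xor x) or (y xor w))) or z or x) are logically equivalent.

x | y | z | w || φ | ψ
F | F | F | F || T | T
F | F | F | T || F | T
F | F | T | F || T | T
F | F | T | T || T | T
F | T | F | F || F | T
F | T | F | T || T | T
F | T | T | F || T | T
F | T | T | T || T | T
T | F | F | F || T | T
T | F | F | T || T | T
T | F | T | F || T | T
T | F | T | T || T | T
T | T | F | F || T | T
T | T | F | T || T | T
T | T | T | F || T | T
T | T | T | T || T | T
The columns differ at x=F, y=F, z=F, w=T (φ=F, ψ=T), so they are not equivalent.

not equivalent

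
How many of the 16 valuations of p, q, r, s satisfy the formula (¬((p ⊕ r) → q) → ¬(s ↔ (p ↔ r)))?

14

p  q  r  s  |  (p ⊕ r)  ((p ⊕ r) → q)  ¬((p ⊕ r) → q)  (p ↔ r)  (s ↔ (p ↔ r))  ¬(s ↔ (p ↔ r))  φ
T  T  T  T  |     F           T              F            T           T              F         T
T  T  T  F  |     F           T              F            T           F              T         T
T  T  F  T  |     T           T              F            F           F              T         T
T  T  F  F  |     T           T              F            F           T              F         T
T  F  T  T  |     F           T              F            T           T              F         T
T  F  T  F  |     F           T              F            T           F              T         T
T  F  F  T  |     T           F              T            F           F              T         T
T  F  F  F  |     T           F              T            F           T              F         F
F  T  T  T  |     T           T              F            F           F              T         T
F  T  T  F  |     T           T              F            F           T              F         T
F  T  F  T  |     F           T              F            T           T              F         T
F  T  F  F  |     F           T              F            T           F              T         T
F  F  T  T  |     T           F              T            F           F              T         T
F  F  T  F  |     T           F              T            F           T              F         F
F  F  F  T  |     F           T              F            T           T              F         T
F  F  F  F  |     F           T              F            T           F              T         T
The formula is true on 14 of the 16 rows.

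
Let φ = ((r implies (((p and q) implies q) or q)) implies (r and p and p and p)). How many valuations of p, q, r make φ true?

  p      q      r    |    φ  
 True   True   True  |   True
 True   True  False  |  False
 True  False   True  |   True
 True  False  False  |  False
False   True   True  |  False
False   True  False  |  False
False  False   True  |  False
False  False  False  |  False
The formula is true on 2 of the 8 rows.

2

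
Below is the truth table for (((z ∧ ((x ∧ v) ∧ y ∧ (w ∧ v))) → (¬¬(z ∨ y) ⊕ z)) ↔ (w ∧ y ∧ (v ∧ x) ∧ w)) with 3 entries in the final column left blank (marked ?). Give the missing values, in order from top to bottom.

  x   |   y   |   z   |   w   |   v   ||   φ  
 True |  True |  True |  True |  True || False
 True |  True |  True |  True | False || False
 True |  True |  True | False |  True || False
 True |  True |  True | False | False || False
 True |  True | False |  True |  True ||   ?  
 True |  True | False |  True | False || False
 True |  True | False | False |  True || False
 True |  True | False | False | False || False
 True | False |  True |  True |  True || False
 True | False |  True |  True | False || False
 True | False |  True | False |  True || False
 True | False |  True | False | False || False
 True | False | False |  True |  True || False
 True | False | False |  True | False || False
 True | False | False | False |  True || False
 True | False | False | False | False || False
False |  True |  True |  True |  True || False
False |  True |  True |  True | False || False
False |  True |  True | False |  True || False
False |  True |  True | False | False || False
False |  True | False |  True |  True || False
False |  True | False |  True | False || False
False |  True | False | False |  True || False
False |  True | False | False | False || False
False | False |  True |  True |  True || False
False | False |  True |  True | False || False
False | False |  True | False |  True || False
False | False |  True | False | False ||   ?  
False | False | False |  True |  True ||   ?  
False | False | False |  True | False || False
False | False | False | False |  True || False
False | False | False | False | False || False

True, False, False

Row x=True, y=True, z=False, w=True, v=True: ((z ∧ ((x ∧ v) ∧ y ∧ (w ∧ v))) → (¬¬(z ∨ y) ⊕ z)) = True, (w ∧ y ∧ (v ∧ x) ∧ w) = True, so the formula = True.
Row x=False, y=False, z=True, w=False, v=False: ((z ∧ ((x ∧ v) ∧ y ∧ (w ∧ v))) → (¬¬(z ∨ y) ⊕ z)) = True, (w ∧ y ∧ (v ∧ x) ∧ w) = False, so the formula = False.
Row x=False, y=False, z=False, w=True, v=True: ((z ∧ ((x ∧ v) ∧ y ∧ (w ∧ v))) → (¬¬(z ∨ y) ⊕ z)) = True, (w ∧ y ∧ (v ∧ x) ∧ w) = False, so the formula = False.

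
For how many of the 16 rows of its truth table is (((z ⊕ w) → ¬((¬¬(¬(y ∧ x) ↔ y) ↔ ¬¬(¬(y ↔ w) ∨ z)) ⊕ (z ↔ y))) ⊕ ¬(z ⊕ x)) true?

  x   |   y   |   z   |   w   ||   φ  
 True |  True |  True |  True || False
 True |  True |  True | False ||  True
 True |  True | False |  True || False
 True |  True | False | False ||  True
 True | False |  True |  True || False
 True | False |  True | False || False
 True | False | False |  True || False
 True | False | False | False ||  True
False |  True |  True |  True ||  True
False |  True |  True | False ||  True
False |  True | False |  True || False
False |  True | False | False || False
False | False |  True |  True ||  True
False | False |  True | False ||  True
False | False | False |  True ||  True
False | False | False | False || False
The formula is true on 8 of the 16 rows.

8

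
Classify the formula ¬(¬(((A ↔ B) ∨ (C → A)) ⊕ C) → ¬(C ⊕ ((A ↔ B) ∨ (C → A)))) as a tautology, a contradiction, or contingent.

A | B | C || (A ↔ B) | (C → A) | ((A ↔ B) ∨ (C → A)) | (((A ↔ B) ∨ (C → A)) ⊕ C) | ¬(((A ↔ B) ∨ (C → A)) ⊕ C) | (C ⊕ ((A ↔ B) ∨ (C → A))) | ¬(C ⊕ ((A ↔ B) ∨ (C → A))) | φ
T | T | T ||    T    |    T    |          T          |             F             |             T              |             F             |             T              | F
T | T | F ||    T    |    T    |          T          |             T             |             F              |             T             |             F              | F
T | F | T ||    F    |    T    |          T          |             F             |             T              |             F             |             T              | F
T | F | F ||    F    |    T    |          T          |             T             |             F              |             T             |             F              | F
F | T | T ||    F    |    F    |          F          |             T             |             F              |             T             |             F              | F
F | T | F ||    F    |    T    |          T          |             T             |             F              |             T             |             F              | F
F | F | T ||    T    |    F    |          T          |             F             |             T              |             F             |             T              | F
F | F | F ||    T    |    T    |          T          |             T             |             F              |             T             |             F              | F
Every row is F, so the formula is a contradiction.

contradiction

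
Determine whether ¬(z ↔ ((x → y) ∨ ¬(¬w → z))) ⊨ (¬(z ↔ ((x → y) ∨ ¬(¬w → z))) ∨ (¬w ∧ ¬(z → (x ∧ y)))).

  x   |   y   |   z   |   w   |   φ   |   ψ  
----- | ----- | ----- | ----- | ----- | -----
 True |  True |  True |  True | False | False
 True |  True |  True | False | False | False
 True |  True | False |  True |  True |  True
 True |  True | False | False |  True |  True
 True | False |  True |  True |  True |  True
 True | False |  True | False |  True |  True
 True | False | False |  True | False | False
 True | False | False | False |  True |  True
False |  True |  True |  True | False | False
False |  True |  True | False | False |  True
False |  True | False |  True |  True |  True
False |  True | False | False |  True |  True
False | False |  True |  True | False | False
False | False |  True | False | False |  True
False | False | False |  True |  True |  True
False | False | False | False |  True |  True
In every row where φ is true, ψ is also true, so φ ⊨ ψ.

yes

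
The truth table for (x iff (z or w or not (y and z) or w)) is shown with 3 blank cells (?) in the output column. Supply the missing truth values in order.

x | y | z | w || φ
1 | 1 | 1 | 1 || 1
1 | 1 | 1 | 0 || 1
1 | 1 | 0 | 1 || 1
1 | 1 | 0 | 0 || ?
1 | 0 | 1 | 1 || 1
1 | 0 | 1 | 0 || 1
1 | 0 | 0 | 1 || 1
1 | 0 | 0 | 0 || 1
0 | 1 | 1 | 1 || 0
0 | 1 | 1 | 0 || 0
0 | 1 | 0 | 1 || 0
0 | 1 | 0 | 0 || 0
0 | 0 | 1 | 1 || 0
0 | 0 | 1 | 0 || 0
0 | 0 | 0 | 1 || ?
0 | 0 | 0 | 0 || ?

1, 0, 0

Row x=1, y=1, z=0, w=0: (z or w or not (y and z) or w) = 1, so the formula = 1.
Row x=0, y=0, z=0, w=1: (z or w or not (y and z) or w) = 1, so the formula = 0.
Row x=0, y=0, z=0, w=0: (z or w or not (y and z) or w) = 1, so the formula = 0.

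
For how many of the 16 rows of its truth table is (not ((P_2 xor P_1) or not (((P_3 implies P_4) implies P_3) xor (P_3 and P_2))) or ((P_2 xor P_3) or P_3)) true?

12

P_1  P_2  P_3  P_4  |  (P_2 xor P_1)  (P_3 implies P_4)  (P_3 and P_2)  (P_2 xor P_3)  ((P_2 xor P_3) or P_3)  φ
 T    T    T    T   |        F                T                T              F                  T             T
 T    T    T    F   |        F                F                T              F                  T             T
 T    T    F    T   |        F                T                F              T                  T             T
 T    T    F    F   |        F                T                F              T                  T             T
 T    F    T    T   |        T                T                F              T                  T             T
 T    F    T    F   |        T                F                F              T                  T             T
 T    F    F    T   |        T                T                F              F                  F             F
 T    F    F    F   |        T                T                F              F                  F             F
 F    T    T    T   |        T                T                T              F                  T             T
 F    T    T    F   |        T                F                T              F                  T             T
 F    T    F    T   |        T                T                F              T                  T             T
 F    T    F    F   |        T                T                F              T                  T             T
 F    F    T    T   |        F                T                F              T                  T             T
 F    F    T    F   |        F                F                F              T                  T             T
 F    F    F    T   |        F                T                F              F                  F             F
 F    F    F    F   |        F                T                F              F                  F             F
The formula is true on 12 of the 16 rows.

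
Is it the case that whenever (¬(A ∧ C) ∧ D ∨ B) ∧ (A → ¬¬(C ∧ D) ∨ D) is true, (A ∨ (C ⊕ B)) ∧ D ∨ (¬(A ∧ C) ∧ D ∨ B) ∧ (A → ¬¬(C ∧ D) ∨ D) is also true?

A | B | C | D | φ | ψ
- | - | - | - | - | -
1 | 1 | 1 | 1 | 1 | 1
1 | 1 | 1 | 0 | 0 | 0
1 | 1 | 0 | 1 | 1 | 1
1 | 1 | 0 | 0 | 0 | 0
1 | 0 | 1 | 1 | 0 | 1
1 | 0 | 1 | 0 | 0 | 0
1 | 0 | 0 | 1 | 1 | 1
1 | 0 | 0 | 0 | 0 | 0
0 | 1 | 1 | 1 | 1 | 1
0 | 1 | 1 | 0 | 1 | 1
0 | 1 | 0 | 1 | 1 | 1
0 | 1 | 0 | 0 | 1 | 1
0 | 0 | 1 | 1 | 1 | 1
0 | 0 | 1 | 0 | 0 | 0
0 | 0 | 0 | 1 | 1 | 1
0 | 0 | 0 | 0 | 0 | 0
In every row where φ is true, ψ is also true, so φ ⊨ ψ.

yes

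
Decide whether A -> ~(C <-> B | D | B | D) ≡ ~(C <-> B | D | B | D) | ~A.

A | B | C | D || φ | ψ
F | F | F | F || T | T
F | F | F | T || T | T
F | F | T | F || T | T
F | F | T | T || T | T
F | T | F | F || T | T
F | T | F | T || T | T
F | T | T | F || T | T
F | T | T | T || T | T
T | F | F | F || F | F
T | F | F | T || T | T
T | F | T | F || T | T
T | F | T | T || F | F
T | T | F | F || T | T
T | T | F | T || T | T
T | T | T | F || F | F
T | T | T | T || F | F
The columns for φ and ψ agree on every row, so they are logically equivalent.

equivalent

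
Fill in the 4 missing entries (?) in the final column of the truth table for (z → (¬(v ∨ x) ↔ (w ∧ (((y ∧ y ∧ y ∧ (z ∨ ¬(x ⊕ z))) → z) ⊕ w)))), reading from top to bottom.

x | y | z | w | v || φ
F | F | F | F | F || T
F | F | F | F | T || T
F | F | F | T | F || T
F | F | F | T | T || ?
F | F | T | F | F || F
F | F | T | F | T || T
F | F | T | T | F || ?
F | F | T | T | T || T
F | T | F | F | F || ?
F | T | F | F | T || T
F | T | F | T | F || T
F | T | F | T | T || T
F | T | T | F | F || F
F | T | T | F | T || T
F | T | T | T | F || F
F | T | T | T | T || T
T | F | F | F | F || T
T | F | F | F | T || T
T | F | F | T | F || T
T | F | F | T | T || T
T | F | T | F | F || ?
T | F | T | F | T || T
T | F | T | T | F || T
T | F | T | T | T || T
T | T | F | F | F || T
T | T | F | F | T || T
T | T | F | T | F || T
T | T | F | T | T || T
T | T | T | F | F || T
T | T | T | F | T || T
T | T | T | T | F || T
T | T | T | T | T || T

Row x=F, y=F, z=F, w=T, v=T: (¬(v ∨ x) ↔ (w ∧ (((y ∧ y ∧ y ∧ (z ∨ ¬(x ⊕ z))) → z) ⊕ w))) = T, so the formula = T.
Row x=F, y=F, z=T, w=T, v=F: (¬(v ∨ x) ↔ (w ∧ (((y ∧ y ∧ y ∧ (z ∨ ¬(x ⊕ z))) → z) ⊕ w))) = F, so the formula = F.
Row x=F, y=T, z=F, w=F, v=F: (¬(v ∨ x) ↔ (w ∧ (((y ∧ y ∧ y ∧ (z ∨ ¬(x ⊕ z))) → z) ⊕ w))) = F, so the formula = T.
Row x=T, y=F, z=T, w=F, v=F: (¬(v ∨ x) ↔ (w ∧ (((y ∧ y ∧ y ∧ (z ∨ ¬(x ⊕ z))) → z) ⊕ w))) = T, so the formula = T.

T, F, T, T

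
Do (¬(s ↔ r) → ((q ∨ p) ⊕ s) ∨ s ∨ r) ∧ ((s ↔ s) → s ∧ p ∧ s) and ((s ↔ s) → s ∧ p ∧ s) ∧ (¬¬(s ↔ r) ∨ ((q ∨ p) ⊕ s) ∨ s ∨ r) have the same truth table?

equivalent

p | q | r | s | φ | ψ
- | - | - | - | - | -
T | T | T | T | T | T
T | T | T | F | F | F
T | T | F | T | T | T
T | T | F | F | F | F
T | F | T | T | T | T
T | F | T | F | F | F
T | F | F | T | T | T
T | F | F | F | F | F
F | T | T | T | F | F
F | T | T | F | F | F
F | T | F | T | F | F
F | T | F | F | F | F
F | F | T | T | F | F
F | F | T | F | F | F
F | F | F | T | F | F
F | F | F | F | F | F
The columns for φ and ψ agree on every row, so they are logically equivalent.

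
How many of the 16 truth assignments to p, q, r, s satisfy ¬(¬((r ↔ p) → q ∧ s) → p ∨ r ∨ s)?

p | q | r | s | (r ↔ p) | (q ∧ s) | ((r ↔ p) → (q ∧ s)) | ¬((r ↔ p) → (q ∧ s)) | (p ∨ r ∨ s) | φ
- | - | - | - | ------- | ------- | ------------------- | -------------------- | ----------- | -
0 | 0 | 0 | 0 |    1    |    0    |          0          |          1           |      0      | 1
0 | 0 | 0 | 1 |    1    |    0    |          0          |          1           |      1      | 0
0 | 0 | 1 | 0 |    0    |    0    |          1          |          0           |      1      | 0
0 | 0 | 1 | 1 |    0    |    0    |          1          |          0           |      1      | 0
0 | 1 | 0 | 0 |    1    |    0    |          0          |          1           |      0      | 1
0 | 1 | 0 | 1 |    1    |    1    |          1          |          0           |      1      | 0
0 | 1 | 1 | 0 |    0    |    0    |          1          |          0           |      1      | 0
0 | 1 | 1 | 1 |    0    |    1    |          1          |          0           |      1      | 0
1 | 0 | 0 | 0 |    0    |    0    |          1          |          0           |      1      | 0
1 | 0 | 0 | 1 |    0    |    0    |          1          |          0           |      1      | 0
1 | 0 | 1 | 0 |    1    |    0    |          0          |          1           |      1      | 0
1 | 0 | 1 | 1 |    1    |    0    |          0          |          1           |      1      | 0
1 | 1 | 0 | 0 |    0    |    0    |          1          |          0           |      1      | 0
1 | 1 | 0 | 1 |    0    |    1    |          1          |          0           |      1      | 0
1 | 1 | 1 | 0 |    1    |    0    |          0          |          1           |      1      | 0
1 | 1 | 1 | 1 |    1    |    1    |          1          |          0           |      1      | 0
The formula is true on 2 of the 16 rows.

2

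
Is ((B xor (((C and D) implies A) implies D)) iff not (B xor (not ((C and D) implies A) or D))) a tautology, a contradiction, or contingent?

contradiction

A | B | C | D || (C and D) | ((C and D) implies A) | not ((C and D) implies A) | φ
0 | 0 | 0 | 0 ||     0     |           1           |             0             | 0
0 | 0 | 0 | 1 ||     0     |           1           |             0             | 0
0 | 0 | 1 | 0 ||     0     |           1           |             0             | 0
0 | 0 | 1 | 1 ||     1     |           0           |             1             | 0
0 | 1 | 0 | 0 ||     0     |           1           |             0             | 0
0 | 1 | 0 | 1 ||     0     |           1           |             0             | 0
0 | 1 | 1 | 0 ||     0     |           1           |             0             | 0
0 | 1 | 1 | 1 ||     1     |           0           |             1             | 0
1 | 0 | 0 | 0 ||     0     |           1           |             0             | 0
1 | 0 | 0 | 1 ||     0     |           1           |             0             | 0
1 | 0 | 1 | 0 ||     0     |           1           |             0             | 0
1 | 0 | 1 | 1 ||     1     |           1           |             0             | 0
1 | 1 | 0 | 0 ||     0     |           1           |             0             | 0
1 | 1 | 0 | 1 ||     0     |           1           |             0             | 0
1 | 1 | 1 | 0 ||     0     |           1           |             0             | 0
1 | 1 | 1 | 1 ||     1     |           1           |             0             | 0
Every row is 0, so the formula is a contradiction.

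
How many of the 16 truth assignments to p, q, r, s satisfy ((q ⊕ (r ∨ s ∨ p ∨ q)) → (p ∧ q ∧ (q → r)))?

p | q | r | s | (r ∨ s ∨ p ∨ q) | (q ⊕ (r ∨ s ∨ p ∨ q)) | (q → r) | (p ∧ q ∧ (q → r)) | φ
- | - | - | - | --------------- | --------------------- | ------- | ----------------- | -
T | T | T | T |        T        |           F           |    T    |         T         | T
T | T | T | F |        T        |           F           |    T    |         T         | T
T | T | F | T |        T        |           F           |    F    |         F         | T
T | T | F | F |        T        |           F           |    F    |         F         | T
T | F | T | T |        T        |           T           |    T    |         F         | F
T | F | T | F |        T        |           T           |    T    |         F         | F
T | F | F | T |        T        |           T           |    T    |         F         | F
T | F | F | F |        T        |           T           |    T    |         F         | F
F | T | T | T |        T        |           F           |    T    |         F         | T
F | T | T | F |        T        |           F           |    T    |         F         | T
F | T | F | T |        T        |           F           |    F    |         F         | T
F | T | F | F |        T        |           F           |    F    |         F         | T
F | F | T | T |        T        |           T           |    T    |         F         | F
F | F | T | F |        T        |           T           |    T    |         F         | F
F | F | F | T |        T        |           T           |    T    |         F         | F
F | F | F | F |        F        |           F           |    T    |         F         | T
The formula is true on 9 of the 16 rows.

9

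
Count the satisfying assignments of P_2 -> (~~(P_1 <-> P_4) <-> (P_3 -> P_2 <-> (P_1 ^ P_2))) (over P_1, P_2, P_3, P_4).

12

P_1 | P_2 | P_3 | P_4 || (P_1 <-> P_4) | ~(P_1 <-> P_4) | ~~(P_1 <-> P_4) | (P_3 -> P_2) | (P_1 ^ P_2) | φ
 F  |  F  |  F  |  F  ||       T       |       F        |        T        |      T       |      F      | T
 F  |  F  |  F  |  T  ||       F       |       T        |        F        |      T       |      F      | T
 F  |  F  |  T  |  F  ||       T       |       F        |        T        |      F       |      F      | T
 F  |  F  |  T  |  T  ||       F       |       T        |        F        |      F       |      F      | T
 F  |  T  |  F  |  F  ||       T       |       F        |        T        |      T       |      T      | T
 F  |  T  |  F  |  T  ||       F       |       T        |        F        |      T       |      T      | F
 F  |  T  |  T  |  F  ||       T       |       F        |        T        |      T       |      T      | T
 F  |  T  |  T  |  T  ||       F       |       T        |        F        |      T       |      T      | F
 T  |  F  |  F  |  F  ||       F       |       T        |        F        |      T       |      T      | T
 T  |  F  |  F  |  T  ||       T       |       F        |        T        |      T       |      T      | T
 T  |  F  |  T  |  F  ||       F       |       T        |        F        |      F       |      T      | T
 T  |  F  |  T  |  T  ||       T       |       F        |        T        |      F       |      T      | T
 T  |  T  |  F  |  F  ||       F       |       T        |        F        |      T       |      F      | T
 T  |  T  |  F  |  T  ||       T       |       F        |        T        |      T       |      F      | F
 T  |  T  |  T  |  F  ||       F       |       T        |        F        |      T       |      F      | T
 T  |  T  |  T  |  T  ||       T       |       F        |        T        |      T       |      F      | F
The formula is true on 12 of the 16 rows.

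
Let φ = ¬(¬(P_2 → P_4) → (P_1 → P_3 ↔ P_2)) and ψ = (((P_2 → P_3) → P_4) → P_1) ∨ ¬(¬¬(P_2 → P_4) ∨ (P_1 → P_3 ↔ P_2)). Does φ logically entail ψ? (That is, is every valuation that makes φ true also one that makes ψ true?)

P_1 | P_2 | P_3 | P_4 || φ | ψ
 0  |  0  |  0  |  0  || 0 | 1
 0  |  0  |  0  |  1  || 0 | 0
 0  |  0  |  1  |  0  || 0 | 1
 0  |  0  |  1  |  1  || 0 | 0
 0  |  1  |  0  |  0  || 0 | 0
 0  |  1  |  0  |  1  || 0 | 0
 0  |  1  |  1  |  0  || 0 | 1
 0  |  1  |  1  |  1  || 0 | 0
 1  |  0  |  0  |  0  || 0 | 1
 1  |  0  |  0  |  1  || 0 | 1
 1  |  0  |  1  |  0  || 0 | 1
 1  |  0  |  1  |  1  || 0 | 1
 1  |  1  |  0  |  0  || 1 | 1
 1  |  1  |  0  |  1  || 0 | 1
 1  |  1  |  1  |  0  || 0 | 1
 1  |  1  |  1  |  1  || 0 | 1
In every row where φ is true, ψ is also true, so φ ⊨ ψ.

yes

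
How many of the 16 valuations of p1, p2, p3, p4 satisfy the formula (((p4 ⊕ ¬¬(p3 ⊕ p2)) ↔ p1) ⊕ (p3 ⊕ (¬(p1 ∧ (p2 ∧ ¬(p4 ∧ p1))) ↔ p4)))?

6

p1 | p2 | p3 | p4 || (p3 ⊕ p2) | ¬(p3 ⊕ p2) | ¬¬(p3 ⊕ p2) | (p4 ⊕ ¬¬(p3 ⊕ p2)) | ((p4 ⊕ ¬¬(p3 ⊕ p2)) ↔ p1) | (p4 ∧ p1) | ¬(p4 ∧ p1) | (p2 ∧ ¬(p4 ∧ p1)) | (p1 ∧ (p2 ∧ ¬(p4 ∧ p1))) | ¬(p1 ∧ (p2 ∧ ¬(p4 ∧ p1))) | φ
T  | T  | T  | T  ||     F     |     T      |      F      |         T          |             T             |     T     |     F      |         F         |            F             |             T             | T
T  | T  | T  | F  ||     F     |     T      |      F      |         F          |             F             |     F     |     T      |         T         |            T             |             F             | F
T  | T  | F  | T  ||     T     |     F      |      T      |         F          |             F             |     T     |     F      |         F         |            F             |             T             | T
T  | T  | F  | F  ||     T     |     F      |      T      |         T          |             T             |     F     |     T      |         T         |            T             |             F             | F
T  | F  | T  | T  ||     T     |     F      |      T      |         F          |             F             |     T     |     F      |         F         |            F             |             T             | F
T  | F  | T  | F  ||     T     |     F      |      T      |         T          |             T             |     F     |     T      |         F         |            F             |             T             | F
T  | F  | F  | T  ||     F     |     T      |      F      |         T          |             T             |     T     |     F      |         F         |            F             |             T             | F
T  | F  | F  | F  ||     F     |     T      |      F      |         F          |             F             |     F     |     T      |         F         |            F             |             T             | F
F  | T  | T  | T  ||     F     |     T      |      F      |         T          |             F             |     F     |     T      |         T         |            F             |             T             | F
F  | T  | T  | F  ||     F     |     T      |      F      |         F          |             T             |     F     |     T      |         T         |            F             |             T             | F
F  | T  | F  | T  ||     T     |     F      |      T      |         F          |             T             |     F     |     T      |         T         |            F             |             T             | F
F  | T  | F  | F  ||     T     |     F      |      T      |         T          |             F             |     F     |     T      |         T         |            F             |             T             | F
F  | F  | T  | T  ||     T     |     F      |      T      |         F          |             T             |     F     |     T      |         F         |            F             |             T             | T
F  | F  | T  | F  ||     T     |     F      |      T      |         T          |             F             |     F     |     T      |         F         |            F             |             T             | T
F  | F  | F  | T  ||     F     |     T      |      F      |         T          |             F             |     F     |     T      |         F         |            F             |             T             | T
F  | F  | F  | F  ||     F     |     T      |      F      |         F          |             T             |     F     |     T      |         F         |            F             |             T             | T
The formula is true on 6 of the 16 rows.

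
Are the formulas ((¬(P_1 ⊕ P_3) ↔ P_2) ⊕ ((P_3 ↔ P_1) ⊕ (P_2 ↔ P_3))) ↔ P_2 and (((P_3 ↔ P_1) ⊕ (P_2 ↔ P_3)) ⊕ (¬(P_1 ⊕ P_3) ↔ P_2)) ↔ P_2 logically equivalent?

P_1  P_2  P_3  |  φ  ψ
 1    1    1   |  1  1
 1    1    0   |  0  0
 1    0    1   |  0  0
 1    0    0   |  1  1
 0    1    1   |  1  1
 0    1    0   |  0  0
 0    0    1   |  0  0
 0    0    0   |  1  1
The columns for φ and ψ agree on every row, so they are logically equivalent.

equivalent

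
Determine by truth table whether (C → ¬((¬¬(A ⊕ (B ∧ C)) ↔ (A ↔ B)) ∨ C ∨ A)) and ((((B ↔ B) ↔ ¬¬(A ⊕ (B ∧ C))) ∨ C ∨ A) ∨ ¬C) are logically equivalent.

not equivalent

A  B  C  |  φ  ψ
0  0  0  |  1  1
0  0  1  |  0  1
0  1  0  |  1  1
0  1  1  |  0  1
1  0  0  |  1  1
1  0  1  |  0  1
1  1  0  |  1  1
1  1  1  |  0  1
The columns differ at A=0, B=0, C=1 (φ=0, ψ=1), so they are not equivalent.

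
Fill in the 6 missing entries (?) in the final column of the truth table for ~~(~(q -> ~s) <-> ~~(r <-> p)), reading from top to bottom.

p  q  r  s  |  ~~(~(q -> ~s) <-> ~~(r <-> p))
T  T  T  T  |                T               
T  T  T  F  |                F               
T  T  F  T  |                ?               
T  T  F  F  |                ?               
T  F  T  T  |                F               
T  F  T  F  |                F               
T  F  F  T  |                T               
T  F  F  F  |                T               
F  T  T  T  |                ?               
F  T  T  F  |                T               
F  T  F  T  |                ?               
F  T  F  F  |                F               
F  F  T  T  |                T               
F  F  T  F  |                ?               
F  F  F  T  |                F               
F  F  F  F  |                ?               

Row p=T, q=T, r=F, s=T: (~(q -> ~s) <-> ~~(r <-> p)) = F, ~(~(q -> ~s) <-> ~~(r <-> p)) = T, so ~~(~(q -> ~s) <-> ~~(r <-> p)) = F.
Row p=T, q=T, r=F, s=F: (~(q -> ~s) <-> ~~(r <-> p)) = T, ~(~(q -> ~s) <-> ~~(r <-> p)) = F, so ~~(~(q -> ~s) <-> ~~(r <-> p)) = T.
Row p=F, q=T, r=T, s=T: (~(q -> ~s) <-> ~~(r <-> p)) = F, ~(~(q -> ~s) <-> ~~(r <-> p)) = T, so ~~(~(q -> ~s) <-> ~~(r <-> p)) = F.
Row p=F, q=T, r=F, s=T: (~(q -> ~s) <-> ~~(r <-> p)) = T, ~(~(q -> ~s) <-> ~~(r <-> p)) = F, so ~~(~(q -> ~s) <-> ~~(r <-> p)) = T.
Row p=F, q=F, r=T, s=F: (~(q -> ~s) <-> ~~(r <-> p)) = T, ~(~(q -> ~s) <-> ~~(r <-> p)) = F, so ~~(~(q -> ~s) <-> ~~(r <-> p)) = T.
Row p=F, q=F, r=F, s=F: (~(q -> ~s) <-> ~~(r <-> p)) = F, ~(~(q -> ~s) <-> ~~(r <-> p)) = T, so ~~(~(q -> ~s) <-> ~~(r <-> p)) = F.

F, T, F, T, T, F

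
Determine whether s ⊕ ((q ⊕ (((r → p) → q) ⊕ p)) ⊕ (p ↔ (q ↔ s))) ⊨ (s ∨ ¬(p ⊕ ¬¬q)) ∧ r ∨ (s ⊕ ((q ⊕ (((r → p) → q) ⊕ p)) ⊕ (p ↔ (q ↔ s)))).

p | q | r | s | φ | ψ
- | - | - | - | - | -
T | T | T | T | T | T
T | T | T | F | T | T
T | T | F | T | T | T
T | T | F | F | T | T
T | F | T | T | F | T
T | F | T | F | F | F
T | F | F | T | F | F
T | F | F | F | F | F
F | T | T | T | T | T
F | T | T | F | T | T
F | T | F | T | T | T
F | T | F | F | T | T
F | F | T | T | T | T
F | F | T | F | T | T
F | F | F | T | F | F
F | F | F | F | F | F
In every row where φ is true, ψ is also true, so φ ⊨ ψ.

yes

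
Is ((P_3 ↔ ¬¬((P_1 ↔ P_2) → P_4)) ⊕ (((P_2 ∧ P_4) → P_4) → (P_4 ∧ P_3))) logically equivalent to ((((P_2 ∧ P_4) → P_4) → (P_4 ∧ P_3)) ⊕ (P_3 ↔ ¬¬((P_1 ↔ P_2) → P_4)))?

equivalent

 P_1  |  P_2  |  P_3  |  P_4  ||   φ   |   ψ  
 True |  True |  True |  True || False | False
 True |  True |  True | False || False | False
 True |  True | False |  True || False | False
 True |  True | False | False ||  True |  True
 True | False |  True |  True || False | False
 True | False |  True | False ||  True |  True
 True | False | False |  True || False | False
 True | False | False | False || False | False
False |  True |  True |  True || False | False
False |  True |  True | False ||  True |  True
False |  True | False |  True || False | False
False |  True | False | False || False | False
False | False |  True |  True || False | False
False | False |  True | False || False | False
False | False | False |  True || False | False
False | False | False | False ||  True |  True
The columns for φ and ψ agree on every row, so they are logically equivalent.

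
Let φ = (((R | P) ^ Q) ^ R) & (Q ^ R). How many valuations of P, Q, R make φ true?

1

P  Q  R     (R | P)  ((R | P) ^ Q)  (((R | P) ^ Q) ^ R)  (Q ^ R)  ((((R | P) ^ Q) ^ R) & (Q ^ R))
T  T  T        T           F                 T              F                    F               
T  T  F        T           F                 F              T                    F               
T  F  T        T           T                 F              T                    F               
T  F  F        T           T                 T              F                    F               
F  T  T        T           F                 T              F                    F               
F  T  F        F           T                 T              T                    T               
F  F  T        T           T                 F              T                    F               
F  F  F        F           F                 F              F                    F               
The formula is true on 1 of the 8 rows.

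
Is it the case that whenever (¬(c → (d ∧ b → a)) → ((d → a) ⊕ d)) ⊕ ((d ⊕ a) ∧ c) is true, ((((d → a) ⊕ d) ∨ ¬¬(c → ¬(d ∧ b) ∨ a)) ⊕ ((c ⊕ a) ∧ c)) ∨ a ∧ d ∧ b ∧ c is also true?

a | b | c | d || φ | ψ
F | F | F | F || T | T
F | F | F | T || T | T
F | F | T | F || T | F
F | F | T | T || F | F
F | T | F | F || T | T
F | T | F | T || T | T
F | T | T | F || T | F
F | T | T | T || F | F
T | F | F | F || T | T
T | F | F | T || T | T
T | F | T | F || F | T
T | F | T | T || T | T
T | T | F | F || T | T
T | T | F | T || T | T
T | T | T | F || F | T
T | T | T | T || T | T
At a=F, b=F, c=T, d=F we have φ true but ψ false, so φ does not entail ψ.

no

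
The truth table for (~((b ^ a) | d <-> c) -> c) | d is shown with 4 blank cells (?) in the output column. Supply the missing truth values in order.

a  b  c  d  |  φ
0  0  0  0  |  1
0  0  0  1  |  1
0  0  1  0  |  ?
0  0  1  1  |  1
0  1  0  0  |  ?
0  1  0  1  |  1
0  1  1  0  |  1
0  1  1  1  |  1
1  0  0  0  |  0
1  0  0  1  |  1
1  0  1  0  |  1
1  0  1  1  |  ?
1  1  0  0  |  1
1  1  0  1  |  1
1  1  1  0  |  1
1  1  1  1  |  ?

1, 0, 1, 1

Row a=0, b=0, c=1, d=0: (~((b ^ a) | d <-> c) -> c) = 1, so the formula = 1.
Row a=0, b=1, c=0, d=0: (~((b ^ a) | d <-> c) -> c) = 0, so the formula = 0.
Row a=1, b=0, c=1, d=1: (~((b ^ a) | d <-> c) -> c) = 1, so the formula = 1.
Row a=1, b=1, c=1, d=1: (~((b ^ a) | d <-> c) -> c) = 1, so the formula = 1.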